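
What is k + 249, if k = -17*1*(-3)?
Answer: 300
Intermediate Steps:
k = 51 (k = -17*(-3) = 51)
k + 249 = 51 + 249 = 300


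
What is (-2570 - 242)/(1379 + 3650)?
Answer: -2812/5029 ≈ -0.55916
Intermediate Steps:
(-2570 - 242)/(1379 + 3650) = -2812/5029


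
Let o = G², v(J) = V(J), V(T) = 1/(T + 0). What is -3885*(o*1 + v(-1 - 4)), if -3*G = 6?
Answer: -14763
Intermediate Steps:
V(T) = 1/T
G = -2 (G = -⅓*6 = -2)
v(J) = 1/J
o = 4 (o = (-2)² = 4)
-3885*(o*1 + v(-1 - 4)) = -3885*(4*1 + 1/(-1 - 4)) = -3885*(4 + 1/(-5)) = -3885*(4 - ⅕) = -3885*19/5 = -14763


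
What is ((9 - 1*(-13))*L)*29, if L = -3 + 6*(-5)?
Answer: -21054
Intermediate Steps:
L = -33 (L = -3 - 30 = -33)
((9 - 1*(-13))*L)*29 = ((9 - 1*(-13))*(-33))*29 = ((9 + 13)*(-33))*29 = (22*(-33))*29 = -726*29 = -21054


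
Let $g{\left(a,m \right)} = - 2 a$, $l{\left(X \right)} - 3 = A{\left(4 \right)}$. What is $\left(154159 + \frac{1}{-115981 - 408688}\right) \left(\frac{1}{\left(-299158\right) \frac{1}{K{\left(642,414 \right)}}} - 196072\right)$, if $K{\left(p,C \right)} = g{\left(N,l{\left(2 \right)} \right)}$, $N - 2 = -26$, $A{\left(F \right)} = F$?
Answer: $- \frac{2372140966643100849440}{78479464351} \approx -3.0226 \cdot 10^{10}$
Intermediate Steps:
$l{\left(X \right)} = 7$ ($l{\left(X \right)} = 3 + 4 = 7$)
$N = -24$ ($N = 2 - 26 = -24$)
$K{\left(p,C \right)} = 48$ ($K{\left(p,C \right)} = \left(-2\right) \left(-24\right) = 48$)
$\left(154159 + \frac{1}{-115981 - 408688}\right) \left(\frac{1}{\left(-299158\right) \frac{1}{K{\left(642,414 \right)}}} - 196072\right) = \left(154159 + \frac{1}{-115981 - 408688}\right) \left(\frac{1}{\left(-299158\right) \frac{1}{48}} - 196072\right) = \left(154159 + \frac{1}{-524669}\right) \left(\frac{1}{\left(-299158\right) \frac{1}{48}} - 196072\right) = \left(154159 - \frac{1}{524669}\right) \left(\frac{1}{- \frac{149579}{24}} - 196072\right) = \frac{80882448370 \left(- \frac{24}{149579} - 196072\right)}{524669} = \frac{80882448370}{524669} \left(- \frac{29328253712}{149579}\right) = - \frac{2372140966643100849440}{78479464351}$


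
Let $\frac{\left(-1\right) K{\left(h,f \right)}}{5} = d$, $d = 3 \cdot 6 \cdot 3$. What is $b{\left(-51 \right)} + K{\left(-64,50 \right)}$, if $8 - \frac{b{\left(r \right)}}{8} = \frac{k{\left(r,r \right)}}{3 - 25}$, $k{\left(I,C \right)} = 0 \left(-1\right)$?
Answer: $-206$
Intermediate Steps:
$k{\left(I,C \right)} = 0$
$d = 54$ ($d = 18 \cdot 3 = 54$)
$b{\left(r \right)} = 64$ ($b{\left(r \right)} = 64 - 8 \frac{0}{3 - 25} = 64 - 8 \frac{0}{-22} = 64 - 8 \cdot 0 \left(- \frac{1}{22}\right) = 64 - 0 = 64 + 0 = 64$)
$K{\left(h,f \right)} = -270$ ($K{\left(h,f \right)} = \left(-5\right) 54 = -270$)
$b{\left(-51 \right)} + K{\left(-64,50 \right)} = 64 - 270 = -206$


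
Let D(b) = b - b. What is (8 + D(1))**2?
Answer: 64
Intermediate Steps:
D(b) = 0
(8 + D(1))**2 = (8 + 0)**2 = 8**2 = 64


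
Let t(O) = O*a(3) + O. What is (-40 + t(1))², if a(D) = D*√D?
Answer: 1548 - 234*√3 ≈ 1142.7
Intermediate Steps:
a(D) = D^(3/2)
t(O) = O + 3*O*√3 (t(O) = O*3^(3/2) + O = O*(3*√3) + O = 3*O*√3 + O = O + 3*O*√3)
(-40 + t(1))² = (-40 + 1*(1 + 3*√3))² = (-40 + (1 + 3*√3))² = (-39 + 3*√3)²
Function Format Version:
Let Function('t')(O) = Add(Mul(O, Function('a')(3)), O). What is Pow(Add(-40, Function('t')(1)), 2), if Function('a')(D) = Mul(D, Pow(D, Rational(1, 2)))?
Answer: Add(1548, Mul(-234, Pow(3, Rational(1, 2)))) ≈ 1142.7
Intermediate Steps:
Function('a')(D) = Pow(D, Rational(3, 2))
Function('t')(O) = Add(O, Mul(3, O, Pow(3, Rational(1, 2)))) (Function('t')(O) = Add(Mul(O, Pow(3, Rational(3, 2))), O) = Add(Mul(O, Mul(3, Pow(3, Rational(1, 2)))), O) = Add(Mul(3, O, Pow(3, Rational(1, 2))), O) = Add(O, Mul(3, O, Pow(3, Rational(1, 2)))))
Pow(Add(-40, Function('t')(1)), 2) = Pow(Add(-40, Mul(1, Add(1, Mul(3, Pow(3, Rational(1, 2)))))), 2) = Pow(Add(-40, Add(1, Mul(3, Pow(3, Rational(1, 2))))), 2) = Pow(Add(-39, Mul(3, Pow(3, Rational(1, 2)))), 2)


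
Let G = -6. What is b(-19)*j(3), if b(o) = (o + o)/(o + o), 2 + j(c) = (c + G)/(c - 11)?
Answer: -13/8 ≈ -1.6250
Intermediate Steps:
j(c) = -2 + (-6 + c)/(-11 + c) (j(c) = -2 + (c - 6)/(c - 11) = -2 + (-6 + c)/(-11 + c))
b(o) = 1 (b(o) = (2*o)/((2*o)) = (2*o)*(1/(2*o)) = 1)
b(-19)*j(3) = 1*((16 - 1*3)/(-11 + 3)) = 1*((16 - 3)/(-8)) = 1*(-⅛*13) = 1*(-13/8) = -13/8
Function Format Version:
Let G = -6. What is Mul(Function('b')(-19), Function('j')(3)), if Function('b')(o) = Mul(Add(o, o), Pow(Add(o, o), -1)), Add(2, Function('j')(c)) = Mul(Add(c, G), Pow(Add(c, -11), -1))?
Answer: Rational(-13, 8) ≈ -1.6250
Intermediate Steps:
Function('j')(c) = Add(-2, Mul(Pow(Add(-11, c), -1), Add(-6, c))) (Function('j')(c) = Add(-2, Mul(Add(c, -6), Pow(Add(c, -11), -1))) = Add(-2, Mul(Add(-6, c), Pow(Add(-11, c), -1))) = Add(-2, Mul(Pow(Add(-11, c), -1), Add(-6, c))))
Function('b')(o) = 1 (Function('b')(o) = Mul(Mul(2, o), Pow(Mul(2, o), -1)) = Mul(Mul(2, o), Mul(Rational(1, 2), Pow(o, -1))) = 1)
Mul(Function('b')(-19), Function('j')(3)) = Mul(1, Mul(Pow(Add(-11, 3), -1), Add(16, Mul(-1, 3)))) = Mul(1, Mul(Pow(-8, -1), Add(16, -3))) = Mul(1, Mul(Rational(-1, 8), 13)) = Mul(1, Rational(-13, 8)) = Rational(-13, 8)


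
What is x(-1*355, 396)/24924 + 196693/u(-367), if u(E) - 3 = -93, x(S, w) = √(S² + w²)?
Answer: -196693/90 + √282841/24924 ≈ -2185.5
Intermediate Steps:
u(E) = -90 (u(E) = 3 - 93 = -90)
x(-1*355, 396)/24924 + 196693/u(-367) = √((-1*355)² + 396²)/24924 + 196693/(-90) = √((-355)² + 156816)*(1/24924) + 196693*(-1/90) = √(126025 + 156816)*(1/24924) - 196693/90 = √282841*(1/24924) - 196693/90 = √282841/24924 - 196693/90 = -196693/90 + √282841/24924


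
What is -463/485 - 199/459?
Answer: -309032/222615 ≈ -1.3882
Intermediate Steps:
-463/485 - 199/459 = -309032/222615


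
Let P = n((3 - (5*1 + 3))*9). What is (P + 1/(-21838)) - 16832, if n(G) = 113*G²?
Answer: 4629503133/21838 ≈ 2.1199e+5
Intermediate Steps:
P = 228825 (P = 113*((3 - (5*1 + 3))*9)² = 113*((3 - (5 + 3))*9)² = 113*((3 - 1*8)*9)² = 113*((3 - 8)*9)² = 113*(-5*9)² = 113*(-45)² = 113*2025 = 228825)
(P + 1/(-21838)) - 16832 = (228825 + 1/(-21838)) - 16832 = (228825 - 1/21838) - 16832 = 4997080349/21838 - 16832 = 4629503133/21838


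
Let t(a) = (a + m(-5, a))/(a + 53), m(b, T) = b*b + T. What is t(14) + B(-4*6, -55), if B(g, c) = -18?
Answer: -1153/67 ≈ -17.209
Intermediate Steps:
m(b, T) = T + b**2 (m(b, T) = b**2 + T = T + b**2)
t(a) = (25 + 2*a)/(53 + a) (t(a) = (a + (a + (-5)**2))/(a + 53) = (a + (a + 25))/(53 + a) = (a + (25 + a))/(53 + a) = (25 + 2*a)/(53 + a))
t(14) + B(-4*6, -55) = (25 + 2*14)/(53 + 14) - 18 = (25 + 28)/67 - 18 = (1/67)*53 - 18 = 53/67 - 18 = -1153/67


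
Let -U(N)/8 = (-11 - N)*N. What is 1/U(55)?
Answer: 1/29040 ≈ 3.4435e-5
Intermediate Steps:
U(N) = -8*N*(-11 - N) (U(N) = -8*(-11 - N)*N = -8*N*(-11 - N))
1/U(55) = 1/(8*55*(11 + 55)) = 1/(8*55*66) = 1/29040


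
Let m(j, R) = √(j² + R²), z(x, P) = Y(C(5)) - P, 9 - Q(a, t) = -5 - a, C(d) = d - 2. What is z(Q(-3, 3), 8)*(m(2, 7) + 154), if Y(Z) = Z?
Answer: -770 - 5*√53 ≈ -806.40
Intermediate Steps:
C(d) = -2 + d
Q(a, t) = 14 + a (Q(a, t) = 9 - (-5 - a) = 9 + (5 + a) = 14 + a)
z(x, P) = 3 - P (z(x, P) = (-2 + 5) - P = 3 - P)
m(j, R) = √(R² + j²)
z(Q(-3, 3), 8)*(m(2, 7) + 154) = (3 - 1*8)*(√(7² + 2²) + 154) = (3 - 8)*(√(49 + 4) + 154) = -5*(√53 + 154) = -5*(154 + √53) = -770 - 5*√53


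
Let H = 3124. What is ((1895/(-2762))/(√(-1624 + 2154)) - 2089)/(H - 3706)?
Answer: 2089/582 + 379*√530/170393304 ≈ 3.5894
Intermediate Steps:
((1895/(-2762))/(√(-1624 + 2154)) - 2089)/(H - 3706) = ((1895/(-2762))/(√(-1624 + 2154)) - 2089)/(3124 - 3706) = ((1895*(-1/2762))/(√530) - 2089)/(-582) = (-379*√530/292772 - 2089)*(-1/582) = (-2089 - 379*√530/292772)*(-1/582) = 2089/582 + 379*√530/170393304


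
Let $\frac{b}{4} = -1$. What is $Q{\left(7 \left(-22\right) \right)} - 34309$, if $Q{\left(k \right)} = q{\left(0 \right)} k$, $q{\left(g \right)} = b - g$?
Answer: $-33693$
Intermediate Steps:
$b = -4$ ($b = 4 \left(-1\right) = -4$)
$q{\left(g \right)} = -4 - g$
$Q{\left(k \right)} = - 4 k$ ($Q{\left(k \right)} = \left(-4 - 0\right) k = \left(-4 + 0\right) k = - 4 k$)
$Q{\left(7 \left(-22\right) \right)} - 34309 = - 4 \cdot 7 \left(-22\right) - 34309 = \left(-4\right) \left(-154\right) - 34309 = 616 - 34309 = -33693$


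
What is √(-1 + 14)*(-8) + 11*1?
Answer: 11 - 8*√13 ≈ -17.844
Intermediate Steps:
√(-1 + 14)*(-8) + 11*1 = √13*(-8) + 11 = -8*√13 + 11 = 11 - 8*√13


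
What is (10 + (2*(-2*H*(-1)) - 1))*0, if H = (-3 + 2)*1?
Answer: 0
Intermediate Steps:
H = -1 (H = -1*1 = -1)
(10 + (2*(-2*H*(-1)) - 1))*0 = (10 + (2*(-2*(-1)*(-1)) - 1))*0 = (10 + (2*(2*(-1)) - 1))*0 = (10 + (2*(-2) - 1))*0 = (10 + (-4 - 1))*0 = (10 - 5)*0 = 5*0 = 0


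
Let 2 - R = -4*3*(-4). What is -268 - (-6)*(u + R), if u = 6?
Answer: -508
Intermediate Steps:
R = -46 (R = 2 - (-4*3)*(-4) = 2 - (-12)*(-4) = 2 - 1*48 = 2 - 48 = -46)
-268 - (-6)*(u + R) = -268 - (-6)*(6 - 46) = -268 - (-6)*(-40) = -268 - 1*240 = -268 - 240 = -508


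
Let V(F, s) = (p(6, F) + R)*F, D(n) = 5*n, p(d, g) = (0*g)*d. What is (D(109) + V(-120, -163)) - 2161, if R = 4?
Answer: -2096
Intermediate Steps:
p(d, g) = 0 (p(d, g) = 0*d = 0)
V(F, s) = 4*F (V(F, s) = (0 + 4)*F = 4*F)
(D(109) + V(-120, -163)) - 2161 = (5*109 + 4*(-120)) - 2161 = (545 - 480) - 2161 = 65 - 2161 = -2096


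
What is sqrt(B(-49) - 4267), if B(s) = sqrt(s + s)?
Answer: sqrt(-4267 + 7*I*sqrt(2)) ≈ 0.0758 + 65.322*I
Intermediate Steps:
B(s) = sqrt(2)*sqrt(s) (B(s) = sqrt(2*s) = sqrt(2)*sqrt(s))
sqrt(B(-49) - 4267) = sqrt(sqrt(2)*sqrt(-49) - 4267) = sqrt(sqrt(2)*(7*I) - 4267) = sqrt(7*I*sqrt(2) - 4267) = sqrt(-4267 + 7*I*sqrt(2))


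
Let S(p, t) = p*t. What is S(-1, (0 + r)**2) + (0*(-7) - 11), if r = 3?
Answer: -20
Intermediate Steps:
S(-1, (0 + r)**2) + (0*(-7) - 11) = -(0 + 3)**2 + (0*(-7) - 11) = -1*3**2 + (0 - 11) = -1*9 - 11 = -9 - 11 = -20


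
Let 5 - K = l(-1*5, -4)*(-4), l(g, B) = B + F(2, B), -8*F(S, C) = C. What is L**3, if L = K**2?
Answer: 531441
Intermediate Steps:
F(S, C) = -C/8
l(g, B) = 7*B/8 (l(g, B) = B - B/8 = 7*B/8)
K = -9 (K = 5 - (7/8)*(-4)*(-4) = 5 - (-7)*(-4)/2 = 5 - 1*14 = 5 - 14 = -9)
L = 81 (L = (-9)**2 = 81)
L**3 = 81**3 = 531441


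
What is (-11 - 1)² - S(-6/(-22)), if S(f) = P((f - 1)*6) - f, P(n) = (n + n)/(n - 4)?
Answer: 36237/253 ≈ 143.23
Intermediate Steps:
P(n) = 2*n/(-4 + n) (P(n) = (2*n)/(-4 + n) = 2*n/(-4 + n))
S(f) = -f + 2*(-6 + 6*f)/(-10 + 6*f) (S(f) = 2*((f - 1)*6)/(-4 + (f - 1)*6) - f = 2*((-1 + f)*6)/(-4 + (-1 + f)*6) - f = 2*(-6 + 6*f)/(-4 + (-6 + 6*f)) - f = 2*(-6 + 6*f)/(-10 + 6*f) - f = -f + 2*(-6 + 6*f)/(-10 + 6*f))
(-11 - 1)² - S(-6/(-22)) = (-11 - 1)² - (-6 - 3*(-6/(-22))² + 11*(-6/(-22)))/(-5 + 3*(-6/(-22))) = (-12)² - (-6 - 3*(-6*(-1/22))² + 11*(-6*(-1/22)))/(-5 + 3*(-6*(-1/22))) = 144 - (-6 - 3*(3/11)² + 11*(3/11))/(-5 + 3*(3/11)) = 144 - (-6 - 3*9/121 + 3)/(-5 + 9/11) = 144 - (-6 - 27/121 + 3)/(-46/11) = 144 - (-11)*(-390)/(46*121) = 144 - 1*195/253 = 144 - 195/253 = 36237/253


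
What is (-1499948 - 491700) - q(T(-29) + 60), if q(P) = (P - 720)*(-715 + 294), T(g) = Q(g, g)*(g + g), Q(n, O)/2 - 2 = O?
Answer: -950936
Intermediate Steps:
Q(n, O) = 4 + 2*O
T(g) = 2*g*(4 + 2*g) (T(g) = (4 + 2*g)*(g + g) = (4 + 2*g)*(2*g) = 2*g*(4 + 2*g))
q(P) = 303120 - 421*P (q(P) = (-720 + P)*(-421) = 303120 - 421*P)
(-1499948 - 491700) - q(T(-29) + 60) = (-1499948 - 491700) - (303120 - 421*(4*(-29)*(2 - 29) + 60)) = -1991648 - (303120 - 421*(4*(-29)*(-27) + 60)) = -1991648 - (303120 - 421*(3132 + 60)) = -1991648 - (303120 - 421*3192) = -1991648 - (303120 - 1343832) = -1991648 - 1*(-1040712) = -1991648 + 1040712 = -950936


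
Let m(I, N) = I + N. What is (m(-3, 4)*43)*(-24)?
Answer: -1032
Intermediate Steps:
(m(-3, 4)*43)*(-24) = ((-3 + 4)*43)*(-24) = (1*43)*(-24) = 43*(-24) = -1032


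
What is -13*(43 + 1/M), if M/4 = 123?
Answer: -275041/492 ≈ -559.03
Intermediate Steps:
M = 492 (M = 4*123 = 492)
-13*(43 + 1/M) = -13*(43 + 1/492) = -13*21157/492 = -275041/492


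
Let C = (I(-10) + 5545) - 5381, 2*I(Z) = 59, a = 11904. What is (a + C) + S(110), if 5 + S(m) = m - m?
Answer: 24185/2 ≈ 12093.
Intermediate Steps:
I(Z) = 59/2 (I(Z) = (½)*59 = 59/2)
S(m) = -5 (S(m) = -5 + (m - m) = -5 + 0 = -5)
C = 387/2 (C = (59/2 + 5545) - 5381 = 11149/2 - 5381 = 387/2 ≈ 193.50)
(a + C) + S(110) = (11904 + 387/2) - 5 = 24195/2 - 5 = 24185/2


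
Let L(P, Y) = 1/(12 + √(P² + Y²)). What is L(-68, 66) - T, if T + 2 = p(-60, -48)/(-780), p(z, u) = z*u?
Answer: 163427/28717 + √2245/4418 ≈ 5.7017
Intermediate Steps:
p(z, u) = u*z
T = -74/13 (T = -2 - 48*(-60)/(-780) = -2 + 2880*(-1/780) = -2 - 48/13 = -74/13 ≈ -5.6923)
L(-68, 66) - T = 1/(12 + √((-68)² + 66²)) - 1*(-74/13) = 1/(12 + √(4624 + 4356)) + 74/13 = 1/(12 + √8980) + 74/13 = 1/(12 + 2*√2245) + 74/13 = 74/13 + 1/(12 + 2*√2245)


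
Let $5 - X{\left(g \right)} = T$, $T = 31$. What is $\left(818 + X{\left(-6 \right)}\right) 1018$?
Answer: $806256$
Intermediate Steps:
$X{\left(g \right)} = -26$ ($X{\left(g \right)} = 5 - 31 = -26$)
$\left(818 + X{\left(-6 \right)}\right) 1018 = \left(818 - 26\right) 1018 = 792 \cdot 1018 = 806256$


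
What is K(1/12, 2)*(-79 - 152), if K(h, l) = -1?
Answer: 231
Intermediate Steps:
K(1/12, 2)*(-79 - 152) = -(-79 - 152) = -1*(-231) = 231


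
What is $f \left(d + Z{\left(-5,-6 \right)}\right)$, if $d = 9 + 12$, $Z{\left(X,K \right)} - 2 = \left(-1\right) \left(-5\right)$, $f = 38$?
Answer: $1064$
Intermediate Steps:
$Z{\left(X,K \right)} = 7$ ($Z{\left(X,K \right)} = 2 - -5 = 2 + 5 = 7$)
$d = 21$
$f \left(d + Z{\left(-5,-6 \right)}\right) = 38 \left(21 + 7\right) = 38 \cdot 28 = 1064$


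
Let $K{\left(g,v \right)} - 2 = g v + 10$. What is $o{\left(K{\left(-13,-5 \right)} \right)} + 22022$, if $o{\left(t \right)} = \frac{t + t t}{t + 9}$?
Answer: $\frac{949949}{43} \approx 22092.0$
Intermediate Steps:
$K{\left(g,v \right)} = 12 + g v$ ($K{\left(g,v \right)} = 2 + \left(g v + 10\right) = 2 + \left(10 + g v\right) = 12 + g v$)
$o{\left(t \right)} = \frac{t + t^{2}}{9 + t}$
$o{\left(K{\left(-13,-5 \right)} \right)} + 22022 = \frac{\left(12 - -65\right) \left(1 + \left(12 - -65\right)\right)}{9 + \left(12 - -65\right)} + 22022 = \frac{\left(12 + 65\right) \left(1 + \left(12 + 65\right)\right)}{9 + \left(12 + 65\right)} + 22022 = \frac{77 \left(1 + 77\right)}{9 + 77} + 22022 = 77 \cdot \frac{1}{86} \cdot 78 + 22022 = \frac{3003}{43} + 22022 = \frac{949949}{43}$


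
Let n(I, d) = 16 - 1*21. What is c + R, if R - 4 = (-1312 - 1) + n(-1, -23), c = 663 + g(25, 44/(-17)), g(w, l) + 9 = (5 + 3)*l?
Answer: -11572/17 ≈ -680.71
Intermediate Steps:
g(w, l) = -9 + 8*l (g(w, l) = -9 + (5 + 3)*l = -9 + 8*l)
c = 10766/17 (c = 663 + (-9 + 8*(44/(-17))) = 663 + (-9 + 8*(44*(-1/17))) = 663 + (-9 + 8*(-44/17)) = 663 + (-9 - 352/17) = 663 - 505/17 = 10766/17 ≈ 633.29)
n(I, d) = -5 (n(I, d) = 16 - 21 = -5)
R = -1314 (R = 4 + ((-1312 - 1) - 5) = 4 + (-1313 - 5) = 4 - 1318 = -1314)
c + R = 10766/17 - 1314 = -11572/17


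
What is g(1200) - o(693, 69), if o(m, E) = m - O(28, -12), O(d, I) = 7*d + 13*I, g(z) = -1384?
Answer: -2037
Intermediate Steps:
o(m, E) = -40 + m (o(m, E) = m - (7*28 + 13*(-12)) = m - (196 - 156) = m - 1*40 = m - 40 = -40 + m)
g(1200) - o(693, 69) = -1384 - (-40 + 693) = -1384 - 1*653 = -1384 - 653 = -2037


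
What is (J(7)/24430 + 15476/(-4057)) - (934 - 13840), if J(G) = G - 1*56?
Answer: 182681110941/14158930 ≈ 12902.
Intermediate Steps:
J(G) = -56 + G (J(G) = G - 56 = -56 + G)
(J(7)/24430 + 15476/(-4057)) - (934 - 13840) = ((-56 + 7)/24430 + 15476/(-4057)) - (934 - 13840) = (-49*1/24430 + 15476*(-1/4057)) - 1*(-12906) = (-7/3490 - 15476/4057) + 12906 = -54039639/14158930 + 12906 = 182681110941/14158930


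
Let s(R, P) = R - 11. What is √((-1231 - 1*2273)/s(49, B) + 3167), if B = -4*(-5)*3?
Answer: √1109999/19 ≈ 55.451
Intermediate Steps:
B = 60 (B = 20*3 = 60)
s(R, P) = -11 + R
√((-1231 - 1*2273)/s(49, B) + 3167) = √((-1231 - 1*2273)/(-11 + 49) + 3167) = √((-1231 - 2273)/38 + 3167) = √(-3504*1/38 + 3167) = √(-1752/19 + 3167) = √(58421/19) = √1109999/19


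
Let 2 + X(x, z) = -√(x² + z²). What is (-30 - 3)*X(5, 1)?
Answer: 66 + 33*√26 ≈ 234.27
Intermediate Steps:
X(x, z) = -2 - √(x² + z²)
(-30 - 3)*X(5, 1) = (-30 - 3)*(-2 - √(5² + 1²)) = -33*(-2 - √(25 + 1)) = -33*(-2 - √26) = 66 + 33*√26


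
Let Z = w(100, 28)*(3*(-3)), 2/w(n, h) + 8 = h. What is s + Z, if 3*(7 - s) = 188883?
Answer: -629549/10 ≈ -62955.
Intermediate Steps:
w(n, h) = 2/(-8 + h)
Z = -9/10 (Z = (2/(-8 + 28))*(3*(-3)) = (2/20)*(-9) = (2*(1/20))*(-9) = (1/10)*(-9) = -9/10 ≈ -0.90000)
s = -62954 (s = 7 - 1/3*188883 = 7 - 62961 = -62954)
s + Z = -62954 - 9/10 = -629549/10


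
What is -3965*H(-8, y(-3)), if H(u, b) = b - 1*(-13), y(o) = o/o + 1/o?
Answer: -162565/3 ≈ -54188.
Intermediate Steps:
y(o) = 1 + 1/o
H(u, b) = 13 + b (H(u, b) = b + 13 = 13 + b)
-3965*H(-8, y(-3)) = -3965*(13 + (1 - 3)/(-3)) = -3965*(13 - 1/3*(-2)) = -3965*(13 + 2/3) = -3965*41/3 = -162565/3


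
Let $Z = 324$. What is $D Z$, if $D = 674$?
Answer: $218376$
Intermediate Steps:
$D Z = 674 \cdot 324 = 218376$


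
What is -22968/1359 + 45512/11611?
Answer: -22758960/1753261 ≈ -12.981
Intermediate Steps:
-22968/1359 + 45512/11611 = -22968*1/1359 + 45512*(1/11611) = -2552/151 + 45512/11611 = -22758960/1753261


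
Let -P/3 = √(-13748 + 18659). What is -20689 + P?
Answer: -20689 - 3*√4911 ≈ -20899.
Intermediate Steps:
P = -3*√4911 (P = -3*√(-13748 + 18659) = -3*√4911 ≈ -210.24)
-20689 + P = -20689 - 3*√4911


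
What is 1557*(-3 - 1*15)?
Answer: -28026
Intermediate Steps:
1557*(-3 - 1*15) = 1557*(-3 - 15) = 1557*(-18) = -28026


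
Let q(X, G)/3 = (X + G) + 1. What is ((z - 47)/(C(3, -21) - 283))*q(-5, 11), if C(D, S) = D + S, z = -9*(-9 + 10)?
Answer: 168/43 ≈ 3.9070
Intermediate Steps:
z = -9 (z = -9*1 = -9)
q(X, G) = 3 + 3*G + 3*X (q(X, G) = 3*((X + G) + 1) = 3*((G + X) + 1) = 3*(1 + G + X) = 3 + 3*G + 3*X)
((z - 47)/(C(3, -21) - 283))*q(-5, 11) = ((-9 - 47)/((3 - 21) - 283))*(3 + 3*11 + 3*(-5)) = (-56/(-18 - 283))*(3 + 33 - 15) = -56/(-301)*21 = -56*(-1/301)*21 = (8/43)*21 = 168/43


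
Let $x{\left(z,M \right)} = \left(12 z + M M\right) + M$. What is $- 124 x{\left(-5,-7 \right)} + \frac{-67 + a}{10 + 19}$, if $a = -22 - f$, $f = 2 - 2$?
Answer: $\frac{64639}{29} \approx 2228.9$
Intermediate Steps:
$f = 0$
$x{\left(z,M \right)} = M + M^{2} + 12 z$ ($x{\left(z,M \right)} = \left(12 z + M^{2}\right) + M = \left(M^{2} + 12 z\right) + M = M + M^{2} + 12 z$)
$a = -22$ ($a = -22 - 0 = -22 + 0 = -22$)
$- 124 x{\left(-5,-7 \right)} + \frac{-67 + a}{10 + 19} = - 124 \left(-7 + \left(-7\right)^{2} + 12 \left(-5\right)\right) + \frac{-67 - 22}{10 + 19} = - 124 \left(-7 + 49 - 60\right) - \frac{89}{29} = \left(-124\right) \left(-18\right) - \frac{89}{29} = 2232 - \frac{89}{29} = \frac{64639}{29}$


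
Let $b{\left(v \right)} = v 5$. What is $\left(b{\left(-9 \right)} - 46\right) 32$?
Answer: $-2912$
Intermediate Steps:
$b{\left(v \right)} = 5 v$
$\left(b{\left(-9 \right)} - 46\right) 32 = \left(5 \left(-9\right) - 46\right) 32 = \left(-45 - 46\right) 32 = \left(-91\right) 32 = -2912$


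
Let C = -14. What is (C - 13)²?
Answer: 729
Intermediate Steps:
(C - 13)² = (-14 - 13)² = (-27)² = 729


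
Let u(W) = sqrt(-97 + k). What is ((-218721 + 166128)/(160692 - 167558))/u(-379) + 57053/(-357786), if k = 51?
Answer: -57053/357786 - 52593*I*sqrt(46)/315836 ≈ -0.15946 - 1.1294*I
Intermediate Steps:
u(W) = I*sqrt(46) (u(W) = sqrt(-97 + 51) = sqrt(-46) = I*sqrt(46))
((-218721 + 166128)/(160692 - 167558))/u(-379) + 57053/(-357786) = ((-218721 + 166128)/(160692 - 167558))/((I*sqrt(46))) + 57053/(-357786) = (-52593/(-6866))*(-I*sqrt(46)/46) + 57053*(-1/357786) = (-52593*(-1/6866))*(-I*sqrt(46)/46) - 57053/357786 = 52593*(-I*sqrt(46)/46)/6866 - 57053/357786 = -52593*I*sqrt(46)/315836 - 57053/357786 = -57053/357786 - 52593*I*sqrt(46)/315836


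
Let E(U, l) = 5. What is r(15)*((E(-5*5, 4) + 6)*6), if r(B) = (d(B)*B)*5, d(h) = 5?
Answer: 24750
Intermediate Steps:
r(B) = 25*B (r(B) = (5*B)*5 = 25*B)
r(15)*((E(-5*5, 4) + 6)*6) = (25*15)*((5 + 6)*6) = 375*(11*6) = 375*66 = 24750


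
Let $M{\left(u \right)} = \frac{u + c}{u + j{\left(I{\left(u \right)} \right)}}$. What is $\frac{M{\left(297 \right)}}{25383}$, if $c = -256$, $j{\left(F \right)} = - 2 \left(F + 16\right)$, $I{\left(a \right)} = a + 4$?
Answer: $- \frac{41}{8554071} \approx -4.793 \cdot 10^{-6}$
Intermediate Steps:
$I{\left(a \right)} = 4 + a$
$j{\left(F \right)} = -32 - 2 F$ ($j{\left(F \right)} = - 2 \left(16 + F\right) = -32 - 2 F$)
$M{\left(u \right)} = \frac{-256 + u}{-40 - u}$ ($M{\left(u \right)} = \frac{u - 256}{u - \left(32 + 2 \left(4 + u\right)\right)} = \frac{-256 + u}{u - \left(40 + 2 u\right)} = \frac{-256 + u}{-40 - u}$)
$\frac{M{\left(297 \right)}}{25383} = \frac{\frac{1}{40 + 297} \left(256 - 297\right)}{25383} = \frac{256 - 297}{337} \cdot \frac{1}{25383} = \frac{1}{337} \left(-41\right) \frac{1}{25383} = \left(- \frac{41}{337}\right) \frac{1}{25383} = - \frac{41}{8554071}$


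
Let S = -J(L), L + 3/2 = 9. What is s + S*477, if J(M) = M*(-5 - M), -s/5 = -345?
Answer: 185775/4 ≈ 46444.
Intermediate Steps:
s = 1725 (s = -5*(-345) = 1725)
L = 15/2 (L = -3/2 + 9 = 15/2 ≈ 7.5000)
S = 375/4 (S = -(-1)*15*(5 + 15/2)/2 = -(-1)*15*25/(2*2) = -1*(-375/4) = 375/4 ≈ 93.750)
s + S*477 = 1725 + (375/4)*477 = 1725 + 178875/4 = 185775/4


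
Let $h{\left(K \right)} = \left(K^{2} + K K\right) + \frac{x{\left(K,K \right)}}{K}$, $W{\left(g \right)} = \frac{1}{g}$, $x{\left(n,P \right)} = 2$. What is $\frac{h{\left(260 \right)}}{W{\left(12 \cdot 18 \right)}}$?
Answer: $\frac{1898208108}{65} \approx 2.9203 \cdot 10^{7}$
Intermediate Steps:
$h{\left(K \right)} = \frac{2}{K} + 2 K^{2}$ ($h{\left(K \right)} = \left(K^{2} + K K\right) + \frac{2}{K} = \left(K^{2} + K^{2}\right) + \frac{2}{K} = 2 K^{2} + \frac{2}{K} = \frac{2}{K} + 2 K^{2}$)
$\frac{h{\left(260 \right)}}{W{\left(12 \cdot 18 \right)}} = \frac{2 \cdot \frac{1}{260} \left(1 + 260^{3}\right)}{\frac{1}{12 \cdot 18}} = \frac{2 \cdot \frac{1}{260} \left(1 + 17576000\right)}{\frac{1}{216}} = 2 \cdot \frac{1}{260} \cdot 17576001 \frac{1}{\frac{1}{216}} = \frac{17576001}{130} \cdot 216 = \frac{1898208108}{65}$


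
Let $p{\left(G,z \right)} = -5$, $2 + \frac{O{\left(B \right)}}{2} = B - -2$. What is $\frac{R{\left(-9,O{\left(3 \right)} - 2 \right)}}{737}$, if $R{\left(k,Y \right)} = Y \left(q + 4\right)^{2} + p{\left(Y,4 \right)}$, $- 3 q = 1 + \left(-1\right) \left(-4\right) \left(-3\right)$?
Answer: $\frac{2071}{6633} \approx 0.31223$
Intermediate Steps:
$O{\left(B \right)} = 2 B$ ($O{\left(B \right)} = -4 + 2 \left(B - -2\right) = -4 + 2 \left(B + 2\right) = -4 + 2 \left(2 + B\right) = -4 + \left(4 + 2 B\right) = 2 B$)
$q = \frac{11}{3}$ ($q = - \frac{1 + \left(-1\right) \left(-4\right) \left(-3\right)}{3} = - \frac{1 + 4 \left(-3\right)}{3} = - \frac{1 - 12}{3} = \left(- \frac{1}{3}\right) \left(-11\right) = \frac{11}{3} \approx 3.6667$)
$R{\left(k,Y \right)} = -5 + \frac{529 Y}{9}$ ($R{\left(k,Y \right)} = Y \left(\frac{11}{3} + 4\right)^{2} - 5 = Y \left(\frac{23}{3}\right)^{2} - 5 = Y \frac{529}{9} - 5 = \frac{529 Y}{9} - 5 = -5 + \frac{529 Y}{9}$)
$\frac{R{\left(-9,O{\left(3 \right)} - 2 \right)}}{737} = \frac{-5 + \frac{529 \left(2 \cdot 3 - 2\right)}{9}}{737} = \left(-5 + \frac{529 \left(6 - 2\right)}{9}\right) \frac{1}{737} = \left(-5 + \frac{529}{9} \cdot 4\right) \frac{1}{737} = \left(-5 + \frac{2116}{9}\right) \frac{1}{737} = \frac{2071}{9} \cdot \frac{1}{737} = \frac{2071}{6633}$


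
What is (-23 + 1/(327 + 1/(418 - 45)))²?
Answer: 7867929630289/14877168784 ≈ 528.86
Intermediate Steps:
(-23 + 1/(327 + 1/(418 - 45)))² = (-23 + 1/(327 + 1/373))² = (-23 + 1/(121972/373))² = (-23 + 373/121972)² = (-2804983/121972)² = 7867929630289/14877168784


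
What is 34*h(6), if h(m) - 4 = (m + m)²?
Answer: 5032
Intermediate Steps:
h(m) = 4 + 4*m² (h(m) = 4 + (m + m)² = 4 + (2*m)² = 4 + 4*m²)
34*h(6) = 34*(4 + 4*6²) = 34*(4 + 4*36) = 34*(4 + 144) = 34*148 = 5032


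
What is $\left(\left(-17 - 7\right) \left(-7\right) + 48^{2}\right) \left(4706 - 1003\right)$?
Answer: $9153816$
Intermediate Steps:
$\left(\left(-17 - 7\right) \left(-7\right) + 48^{2}\right) \left(4706 - 1003\right) = \left(\left(-24\right) \left(-7\right) + 2304\right) 3703 = \left(168 + 2304\right) 3703 = 2472 \cdot 3703 = 9153816$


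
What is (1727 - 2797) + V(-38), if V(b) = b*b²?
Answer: -55942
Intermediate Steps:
V(b) = b³
(1727 - 2797) + V(-38) = (1727 - 2797) + (-38)³ = -1070 - 54872 = -55942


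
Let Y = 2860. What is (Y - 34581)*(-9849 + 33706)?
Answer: -756767897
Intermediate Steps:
(Y - 34581)*(-9849 + 33706) = (2860 - 34581)*(-9849 + 33706) = -31721*23857 = -756767897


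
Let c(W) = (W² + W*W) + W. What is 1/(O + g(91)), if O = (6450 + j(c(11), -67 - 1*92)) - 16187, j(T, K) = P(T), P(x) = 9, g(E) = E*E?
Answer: -1/1447 ≈ -0.00069109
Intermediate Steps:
g(E) = E²
c(W) = W + 2*W² (c(W) = (W² + W²) + W = 2*W² + W = W + 2*W²)
j(T, K) = 9
O = -9728 (O = (6450 + 9) - 16187 = 6459 - 16187 = -9728)
1/(O + g(91)) = 1/(-9728 + 91²) = 1/(-9728 + 8281) = 1/(-1447) = -1/1447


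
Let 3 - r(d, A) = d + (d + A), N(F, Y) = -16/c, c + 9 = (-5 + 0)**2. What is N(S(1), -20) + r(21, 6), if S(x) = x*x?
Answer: -46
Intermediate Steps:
S(x) = x**2
c = 16 (c = -9 + (-5 + 0)**2 = -9 + (-5)**2 = -9 + 25 = 16)
N(F, Y) = -1 (N(F, Y) = -16/16 = -16*1/16 = -1)
r(d, A) = 3 - A - 2*d (r(d, A) = 3 - (d + (d + A)) = 3 - (d + (A + d)) = 3 - (A + 2*d) = 3 + (-A - 2*d) = 3 - A - 2*d)
N(S(1), -20) + r(21, 6) = -1 + (3 - 1*6 - 2*21) = -1 + (3 - 6 - 42) = -1 - 45 = -46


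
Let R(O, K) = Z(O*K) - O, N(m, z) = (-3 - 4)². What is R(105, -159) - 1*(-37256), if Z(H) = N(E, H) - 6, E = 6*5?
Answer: 37194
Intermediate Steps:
E = 30
N(m, z) = 49 (N(m, z) = (-7)² = 49)
Z(H) = 43 (Z(H) = 49 - 6 = 43)
R(O, K) = 43 - O
R(105, -159) - 1*(-37256) = (43 - 1*105) - 1*(-37256) = (43 - 105) + 37256 = -62 + 37256 = 37194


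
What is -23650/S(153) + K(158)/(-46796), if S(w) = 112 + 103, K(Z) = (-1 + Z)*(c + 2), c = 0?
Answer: -2573937/23398 ≈ -110.01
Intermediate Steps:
K(Z) = -2 + 2*Z (K(Z) = (-1 + Z)*(0 + 2) = (-1 + Z)*2 = -2 + 2*Z)
S(w) = 215
-23650/S(153) + K(158)/(-46796) = -23650/215 + (-2 + 2*158)/(-46796) = -23650*1/215 + (-2 + 316)*(-1/46796) = -110 + 314*(-1/46796) = -110 - 157/23398 = -2573937/23398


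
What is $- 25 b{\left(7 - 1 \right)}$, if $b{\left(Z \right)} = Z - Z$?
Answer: $0$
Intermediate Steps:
$b{\left(Z \right)} = 0$
$- 25 b{\left(7 - 1 \right)} = \left(-25\right) 0 = 0$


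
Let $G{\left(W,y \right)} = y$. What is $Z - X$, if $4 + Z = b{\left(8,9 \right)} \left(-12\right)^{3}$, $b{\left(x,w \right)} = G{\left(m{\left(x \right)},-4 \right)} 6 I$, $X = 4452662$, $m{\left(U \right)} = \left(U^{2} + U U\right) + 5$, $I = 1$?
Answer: $-4411194$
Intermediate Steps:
$m{\left(U \right)} = 5 + 2 U^{2}$ ($m{\left(U \right)} = \left(U^{2} + U^{2}\right) + 5 = 2 U^{2} + 5 = 5 + 2 U^{2}$)
$b{\left(x,w \right)} = -24$ ($b{\left(x,w \right)} = \left(-4\right) 6 \cdot 1 = \left(-24\right) 1 = -24$)
$Z = 41468$ ($Z = -4 - 24 \left(-12\right)^{3} = -4 - -41472 = -4 + 41472 = 41468$)
$Z - X = 41468 - 4452662 = -4411194$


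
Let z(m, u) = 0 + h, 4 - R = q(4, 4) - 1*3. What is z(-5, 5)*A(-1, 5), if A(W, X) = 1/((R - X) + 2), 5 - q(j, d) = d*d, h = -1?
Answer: -1/15 ≈ -0.066667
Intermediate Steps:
q(j, d) = 5 - d² (q(j, d) = 5 - d*d = 5 - d²)
R = 18 (R = 4 - ((5 - 1*4²) - 1*3) = 4 - ((5 - 1*16) - 3) = 4 - ((5 - 16) - 3) = 4 - (-11 - 3) = 4 - 1*(-14) = 4 + 14 = 18)
z(m, u) = -1 (z(m, u) = 0 - 1 = -1)
A(W, X) = 1/(20 - X) (A(W, X) = 1/((18 - X) + 2) = 1/(20 - X))
z(-5, 5)*A(-1, 5) = -(-1)/(-20 + 5) = -(-1)/(-15) = -(-1)*(-1)/15 = -1*1/15 = -1/15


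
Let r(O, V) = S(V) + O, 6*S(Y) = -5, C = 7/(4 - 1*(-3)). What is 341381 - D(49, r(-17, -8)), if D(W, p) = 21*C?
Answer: 341360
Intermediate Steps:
C = 1 (C = 7/(4 + 3) = 7/7 = 7*(1/7) = 1)
S(Y) = -5/6 (S(Y) = (1/6)*(-5) = -5/6)
r(O, V) = -5/6 + O
D(W, p) = 21 (D(W, p) = 21*1 = 21)
341381 - D(49, r(-17, -8)) = 341381 - 1*21 = 341381 - 21 = 341360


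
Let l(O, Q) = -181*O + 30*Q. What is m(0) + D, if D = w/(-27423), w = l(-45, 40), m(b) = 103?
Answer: 938408/9141 ≈ 102.66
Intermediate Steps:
w = 9345 (w = -181*(-45) + 30*40 = 8145 + 1200 = 9345)
D = -3115/9141 (D = 9345/(-27423) = 9345*(-1/27423) = -3115/9141 ≈ -0.34077)
m(0) + D = 103 - 3115/9141 = 938408/9141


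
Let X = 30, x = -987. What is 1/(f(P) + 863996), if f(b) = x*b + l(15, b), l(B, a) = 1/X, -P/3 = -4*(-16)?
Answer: 30/31605001 ≈ 9.4922e-7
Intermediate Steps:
P = -192 (P = -(-12)*(-16) = -3*64 = -192)
l(B, a) = 1/30
f(b) = 1/30 - 987*b (f(b) = -987*b + 1/30 = 1/30 - 987*b)
1/(f(P) + 863996) = 1/((1/30 - 987*(-192)) + 863996) = 1/((1/30 + 189504) + 863996) = 1/(5685121/30 + 863996) = 1/(31605001/30) = 30/31605001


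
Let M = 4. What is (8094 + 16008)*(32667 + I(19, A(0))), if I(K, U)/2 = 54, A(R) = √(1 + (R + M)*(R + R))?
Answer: 789943050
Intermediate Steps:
A(R) = √(1 + 2*R*(4 + R)) (A(R) = √(1 + (R + 4)*(R + R)) = √(1 + (4 + R)*(2*R)) = √(1 + 2*R*(4 + R)))
I(K, U) = 108 (I(K, U) = 2*54 = 108)
(8094 + 16008)*(32667 + I(19, A(0))) = (8094 + 16008)*(32667 + 108) = 24102*32775 = 789943050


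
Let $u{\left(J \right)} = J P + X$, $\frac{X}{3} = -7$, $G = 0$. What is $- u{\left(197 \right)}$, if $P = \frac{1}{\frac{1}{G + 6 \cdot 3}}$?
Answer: $-3525$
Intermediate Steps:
$X = -21$ ($X = 3 \left(-7\right) = -21$)
$P = 18$ ($P = \frac{1}{\frac{1}{0 + 6 \cdot 3}} = \frac{1}{\frac{1}{0 + 18}} = \frac{1}{\frac{1}{18}} = 18$)
$u{\left(J \right)} = -21 + 18 J$ ($u{\left(J \right)} = J 18 - 21 = 18 J - 21 = -21 + 18 J$)
$- u{\left(197 \right)} = - (-21 + 18 \cdot 197) = - (-21 + 3546) = \left(-1\right) 3525 = -3525$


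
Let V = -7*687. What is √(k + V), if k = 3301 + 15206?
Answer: 3*√1522 ≈ 117.04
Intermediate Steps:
k = 18507
V = -4809
√(k + V) = √(18507 - 4809) = √13698 = 3*√1522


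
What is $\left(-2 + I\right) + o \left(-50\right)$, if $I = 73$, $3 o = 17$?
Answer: $- \frac{637}{3} \approx -212.33$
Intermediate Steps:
$o = \frac{17}{3}$ ($o = \frac{1}{3} \cdot 17 = \frac{17}{3} \approx 5.6667$)
$\left(-2 + I\right) + o \left(-50\right) = \left(-2 + 73\right) + \frac{17}{3} \left(-50\right) = 71 - \frac{850}{3} = - \frac{637}{3}$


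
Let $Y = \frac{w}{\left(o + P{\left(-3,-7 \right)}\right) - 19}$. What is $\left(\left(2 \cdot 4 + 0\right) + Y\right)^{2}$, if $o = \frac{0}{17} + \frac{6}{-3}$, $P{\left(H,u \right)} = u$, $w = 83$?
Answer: $\frac{19881}{784} \approx 25.358$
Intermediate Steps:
$o = -2$ ($o = 0 \cdot \frac{1}{17} + 6 \left(- \frac{1}{3}\right) = 0 - 2 = -2$)
$Y = - \frac{83}{28}$ ($Y = \frac{83}{\left(-2 - 7\right) - 19} = \frac{83}{-9 - 19} = \frac{83}{-28} = 83 \left(- \frac{1}{28}\right) = - \frac{83}{28} \approx -2.9643$)
$\left(\left(2 \cdot 4 + 0\right) + Y\right)^{2} = \left(\left(2 \cdot 4 + 0\right) - \frac{83}{28}\right)^{2} = \left(\left(8 + 0\right) - \frac{83}{28}\right)^{2} = \left(8 - \frac{83}{28}\right)^{2} = \left(\frac{141}{28}\right)^{2} = \frac{19881}{784}$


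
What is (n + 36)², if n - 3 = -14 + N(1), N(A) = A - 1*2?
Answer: 576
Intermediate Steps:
N(A) = -2 + A (N(A) = A - 2 = -2 + A)
n = -12 (n = 3 + (-14 + (-2 + 1)) = 3 + (-14 - 1) = 3 - 15 = -12)
(n + 36)² = (-12 + 36)² = 24² = 576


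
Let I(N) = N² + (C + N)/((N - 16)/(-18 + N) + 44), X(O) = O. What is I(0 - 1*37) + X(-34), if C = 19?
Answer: 3300465/2473 ≈ 1334.6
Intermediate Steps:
I(N) = N² + (19 + N)/(44 + (-16 + N)/(-18 + N)) (I(N) = N² + (19 + N)/((N - 16)/(-18 + N) + 44) = N² + (19 + N)/((-16 + N)/(-18 + N) + 44) = N² + (19 + N)/(44 + (-16 + N)/(-18 + N)))
I(0 - 1*37) + X(-34) = (-342 + (0 - 1*37) - 807*(0 - 1*37)² + 45*(0 - 1*37)³)/(-808 + 45*(0 - 1*37)) - 34 = (-342 + (0 - 37) - 807*(0 - 37)² + 45*(0 - 37)³)/(-808 + 45*(0 - 37)) - 34 = (-342 - 37 - 807*(-37)² + 45*(-37)³)/(-808 + 45*(-37)) - 34 = (-342 - 37 - 807*1369 + 45*(-50653))/(-808 - 1665) - 34 = (-342 - 37 - 1104783 - 2279385)/(-2473) - 34 = -1/2473*(-3384547) - 34 = 3384547/2473 - 34 = 3300465/2473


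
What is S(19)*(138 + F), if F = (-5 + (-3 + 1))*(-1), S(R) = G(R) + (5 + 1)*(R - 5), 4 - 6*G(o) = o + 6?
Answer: 23345/2 ≈ 11673.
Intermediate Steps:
G(o) = -⅓ - o/6 (G(o) = ⅔ - (o + 6)/6 = ⅔ - (6 + o)/6 = ⅔ + (-1 - o/6) = -⅓ - o/6)
S(R) = -91/3 + 35*R/6 (S(R) = (-⅓ - R/6) + (5 + 1)*(R - 5) = (-⅓ - R/6) + 6*(-5 + R) = (-⅓ - R/6) + (-30 + 6*R) = -91/3 + 35*R/6)
F = 7 (F = (-5 - 2)*(-1) = -7*(-1) = 7)
S(19)*(138 + F) = (-91/3 + (35/6)*19)*(138 + 7) = (-91/3 + 665/6)*145 = (161/2)*145 = 23345/2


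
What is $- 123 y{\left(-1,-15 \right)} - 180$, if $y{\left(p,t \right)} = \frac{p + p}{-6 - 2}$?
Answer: $- \frac{843}{4} \approx -210.75$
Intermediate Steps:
$y{\left(p,t \right)} = - \frac{p}{4}$ ($y{\left(p,t \right)} = \frac{2 p}{-8} = 2 p \left(- \frac{1}{8}\right) = - \frac{p}{4}$)
$- 123 y{\left(-1,-15 \right)} - 180 = - 123 \left(\left(- \frac{1}{4}\right) \left(-1\right)\right) - 180 = \left(-123\right) \frac{1}{4} - 180 = - \frac{123}{4} - 180 = - \frac{843}{4}$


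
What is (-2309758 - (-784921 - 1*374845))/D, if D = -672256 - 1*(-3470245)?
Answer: -1149992/2797989 ≈ -0.41101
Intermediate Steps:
D = 2797989 (D = -672256 + 3470245 = 2797989)
(-2309758 - (-784921 - 1*374845))/D = (-2309758 - (-784921 - 1*374845))/2797989 = (-2309758 - (-784921 - 374845))*(1/2797989) = (-2309758 - 1*(-1159766))*(1/2797989) = (-2309758 + 1159766)*(1/2797989) = -1149992*1/2797989 = -1149992/2797989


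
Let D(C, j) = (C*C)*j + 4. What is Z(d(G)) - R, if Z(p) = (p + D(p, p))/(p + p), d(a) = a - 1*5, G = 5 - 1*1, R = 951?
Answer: -952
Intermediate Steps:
G = 4 (G = 5 - 1 = 4)
D(C, j) = 4 + j*C**2 (D(C, j) = C**2*j + 4 = j*C**2 + 4 = 4 + j*C**2)
d(a) = -5 + a (d(a) = a - 5 = -5 + a)
Z(p) = (4 + p + p**3)/(2*p) (Z(p) = (p + (4 + p*p**2))/(p + p) = (p + (4 + p**3))/((2*p)) = (4 + p + p**3)*(1/(2*p)) = (4 + p + p**3)/(2*p))
Z(d(G)) - R = (4 + (-5 + 4) + (-5 + 4)**3)/(2*(-5 + 4)) - 1*951 = (1/2)*(4 - 1 + (-1)**3)/(-1) - 951 = (1/2)*(-1)*(4 - 1 - 1) - 951 = (1/2)*(-1)*2 - 951 = -1 - 951 = -952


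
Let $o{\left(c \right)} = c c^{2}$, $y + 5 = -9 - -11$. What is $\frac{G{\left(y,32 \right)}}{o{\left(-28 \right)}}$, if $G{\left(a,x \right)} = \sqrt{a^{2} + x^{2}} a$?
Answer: $\frac{3 \sqrt{1033}}{21952} \approx 0.0043924$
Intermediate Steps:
$y = -3$ ($y = -5 - -2 = -5 + \left(-9 + 11\right) = -5 + 2 = -3$)
$o{\left(c \right)} = c^{3}$
$G{\left(a,x \right)} = a \sqrt{a^{2} + x^{2}}$
$\frac{G{\left(y,32 \right)}}{o{\left(-28 \right)}} = \frac{\left(-3\right) \sqrt{\left(-3\right)^{2} + 32^{2}}}{\left(-28\right)^{3}} = \frac{\left(-3\right) \sqrt{9 + 1024}}{-21952} = - 3 \sqrt{1033} \left(- \frac{1}{21952}\right) = \frac{3 \sqrt{1033}}{21952}$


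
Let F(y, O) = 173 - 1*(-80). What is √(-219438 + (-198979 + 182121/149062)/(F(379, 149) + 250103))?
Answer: I*√76401751379268003880185534/18659283036 ≈ 468.44*I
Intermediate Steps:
F(y, O) = 253 (F(y, O) = 173 + 80 = 253)
√(-219438 + (-198979 + 182121/149062)/(F(379, 149) + 250103)) = √(-219438 + (-198979 + 182121/149062)/(253 + 250103)) = √(-219438 + (-198979 + 182121*(1/149062))/250356) = √(-219438 + (-198979 + 182121/149062)*(1/250356)) = √(-219438 - 29660025577/149062*1/250356) = √(-219438 - 29660025577/37318566072) = √(-8189141161733113/37318566072) = I*√76401751379268003880185534/18659283036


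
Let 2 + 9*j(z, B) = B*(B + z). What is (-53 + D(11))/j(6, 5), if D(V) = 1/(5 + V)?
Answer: -7623/848 ≈ -8.9894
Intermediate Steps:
j(z, B) = -2/9 + B*(B + z)/9 (j(z, B) = -2/9 + (B*(B + z))/9 = -2/9 + B*(B + z)/9)
(-53 + D(11))/j(6, 5) = (-53 + 1/(5 + 11))/(-2/9 + (⅑)*5² + (⅑)*5*6) = (-53 + 1/16)/(-2/9 + (⅑)*25 + 10/3) = (-53 + 1/16)/(-2/9 + 25/9 + 10/3) = -847/16/(53/9) = (9/53)*(-847/16) = -7623/848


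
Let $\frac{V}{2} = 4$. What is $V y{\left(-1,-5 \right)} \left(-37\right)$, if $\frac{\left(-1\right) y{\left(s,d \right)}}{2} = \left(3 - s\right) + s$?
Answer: $1776$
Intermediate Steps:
$V = 8$ ($V = 2 \cdot 4 = 8$)
$y{\left(s,d \right)} = -6$ ($y{\left(s,d \right)} = - 2 \left(\left(3 - s\right) + s\right) = \left(-2\right) 3 = -6$)
$V y{\left(-1,-5 \right)} \left(-37\right) = 8 \left(-6\right) \left(-37\right) = \left(-48\right) \left(-37\right) = 1776$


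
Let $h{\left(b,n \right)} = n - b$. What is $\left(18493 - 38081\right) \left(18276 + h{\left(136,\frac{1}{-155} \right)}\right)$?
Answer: $- \frac{55075560012}{155} \approx -3.5533 \cdot 10^{8}$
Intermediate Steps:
$\left(18493 - 38081\right) \left(18276 + h{\left(136,\frac{1}{-155} \right)}\right) = \left(18493 - 38081\right) \left(18276 + \left(\frac{1}{-155} - 136\right)\right) = - 19588 \left(18276 - \frac{21081}{155}\right) = \left(-19588\right) \frac{2811699}{155} = - \frac{55075560012}{155}$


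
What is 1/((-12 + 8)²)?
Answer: 1/16 ≈ 0.062500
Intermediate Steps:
1/((-12 + 8)²) = 1/((-4)²) = 1/16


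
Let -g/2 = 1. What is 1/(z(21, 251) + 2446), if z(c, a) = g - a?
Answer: 1/2193 ≈ 0.00045600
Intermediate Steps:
g = -2 (g = -2*1 = -2)
z(c, a) = -2 - a
1/(z(21, 251) + 2446) = 1/((-2 - 1*251) + 2446) = 1/((-2 - 251) + 2446) = 1/(-253 + 2446) = 1/2193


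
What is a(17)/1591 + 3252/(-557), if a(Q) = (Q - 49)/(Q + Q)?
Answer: -87965756/15065179 ≈ -5.8390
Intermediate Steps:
a(Q) = (-49 + Q)/(2*Q) (a(Q) = (-49 + Q)/((2*Q)) = (-49 + Q)*(1/(2*Q)) = (-49 + Q)/(2*Q))
a(17)/1591 + 3252/(-557) = ((½)*(-49 + 17)/17)/1591 + 3252/(-557) = ((½)*(1/17)*(-32))*(1/1591) + 3252*(-1/557) = -16/17*1/1591 - 3252/557 = -16/27047 - 3252/557 = -87965756/15065179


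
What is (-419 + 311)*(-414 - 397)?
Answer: 87588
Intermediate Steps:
(-419 + 311)*(-414 - 397) = -108*(-811) = 87588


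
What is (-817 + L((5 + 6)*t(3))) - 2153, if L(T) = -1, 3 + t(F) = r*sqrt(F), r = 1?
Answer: -2971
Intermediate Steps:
t(F) = -3 + sqrt(F) (t(F) = -3 + 1*sqrt(F) = -3 + sqrt(F))
(-817 + L((5 + 6)*t(3))) - 2153 = (-817 - 1) - 2153 = -818 - 2153 = -2971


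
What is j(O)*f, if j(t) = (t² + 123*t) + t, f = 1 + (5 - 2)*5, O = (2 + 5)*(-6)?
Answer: -55104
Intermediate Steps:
O = -42 (O = 7*(-6) = -42)
f = 16 (f = 1 + 3*5 = 1 + 15 = 16)
j(t) = t² + 124*t
j(O)*f = -42*(124 - 42)*16 = -42*82*16 = -3444*16 = -55104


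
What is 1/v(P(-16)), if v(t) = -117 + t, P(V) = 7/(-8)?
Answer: -8/943 ≈ -0.0084836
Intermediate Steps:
P(V) = -7/8 (P(V) = 7*(-1/8) = -7/8)
1/v(P(-16)) = 1/(-117 - 7/8) = 1/(-943/8) = -8/943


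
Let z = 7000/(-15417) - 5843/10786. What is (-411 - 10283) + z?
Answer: -1778446910359/166287762 ≈ -10695.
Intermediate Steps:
z = -165583531/166287762 (z = 7000*(-1/15417) - 5843*1/10786 = -7000/15417 - 5843/10786 = -165583531/166287762 ≈ -0.99576)
(-411 - 10283) + z = (-411 - 10283) - 165583531/166287762 = -10694 - 165583531/166287762 = -1778446910359/166287762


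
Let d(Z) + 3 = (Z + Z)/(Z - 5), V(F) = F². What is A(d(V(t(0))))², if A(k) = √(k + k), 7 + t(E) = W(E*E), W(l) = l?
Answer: -17/11 ≈ -1.5455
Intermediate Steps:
t(E) = -7 + E² (t(E) = -7 + E*E = -7 + E²)
d(Z) = -3 + 2*Z/(-5 + Z) (d(Z) = -3 + (Z + Z)/(Z - 5) = -3 + (2*Z)/(-5 + Z) = -3 + 2*Z/(-5 + Z))
A(k) = √2*√k (A(k) = √(2*k) = √2*√k)
A(d(V(t(0))))² = (√2*√((15 - (-7 + 0²)²)/(-5 + (-7 + 0²)²)))² = (√2*√((15 - (-7 + 0)²)/(-5 + (-7 + 0)²)))² = (√2*√((15 - 1*(-7)²)/(-5 + (-7)²)))² = (√2*√((15 - 1*49)/(-5 + 49)))² = (√2*√((15 - 49)/44))² = (√2*√((1/44)*(-34)))² = (√2*√(-17/22))² = (√2*(I*√374/22))² = (I*√187/11)² = -17/11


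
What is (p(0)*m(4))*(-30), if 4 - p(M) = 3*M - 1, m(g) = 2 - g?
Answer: 300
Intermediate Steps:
p(M) = 5 - 3*M (p(M) = 4 - (3*M - 1) = 4 - (-1 + 3*M) = 4 + (1 - 3*M) = 5 - 3*M)
(p(0)*m(4))*(-30) = ((5 - 3*0)*(2 - 1*4))*(-30) = ((5 + 0)*(2 - 4))*(-30) = (5*(-2))*(-30) = -10*(-30) = 300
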